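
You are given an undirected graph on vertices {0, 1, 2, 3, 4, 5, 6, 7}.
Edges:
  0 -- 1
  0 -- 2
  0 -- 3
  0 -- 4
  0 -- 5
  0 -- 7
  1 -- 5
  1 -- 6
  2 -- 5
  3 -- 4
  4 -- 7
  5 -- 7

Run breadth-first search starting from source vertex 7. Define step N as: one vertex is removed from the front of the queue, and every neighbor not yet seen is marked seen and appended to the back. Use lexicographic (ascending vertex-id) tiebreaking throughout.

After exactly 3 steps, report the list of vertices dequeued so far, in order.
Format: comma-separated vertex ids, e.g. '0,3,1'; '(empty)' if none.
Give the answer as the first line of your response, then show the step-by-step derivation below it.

7,0,4

step 1: dequeue 7; queue=[0,4,5]; order=7
step 2: dequeue 0; queue=[4,5,1,2,3]; order=7,0
step 3: dequeue 4; queue=[5,1,2,3]; order=7,0,4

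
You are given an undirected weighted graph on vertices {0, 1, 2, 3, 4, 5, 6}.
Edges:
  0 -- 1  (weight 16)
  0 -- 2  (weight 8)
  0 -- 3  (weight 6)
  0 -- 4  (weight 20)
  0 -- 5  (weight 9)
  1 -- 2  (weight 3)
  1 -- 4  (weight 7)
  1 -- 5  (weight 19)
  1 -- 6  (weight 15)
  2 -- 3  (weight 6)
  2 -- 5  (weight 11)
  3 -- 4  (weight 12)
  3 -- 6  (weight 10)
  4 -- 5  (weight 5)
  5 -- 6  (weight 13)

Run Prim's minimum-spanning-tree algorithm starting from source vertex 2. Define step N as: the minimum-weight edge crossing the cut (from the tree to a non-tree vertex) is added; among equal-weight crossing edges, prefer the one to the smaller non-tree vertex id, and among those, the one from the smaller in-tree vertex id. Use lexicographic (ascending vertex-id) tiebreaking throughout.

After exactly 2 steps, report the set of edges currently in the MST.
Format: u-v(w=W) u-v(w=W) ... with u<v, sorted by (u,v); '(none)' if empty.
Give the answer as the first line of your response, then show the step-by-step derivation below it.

1-2(w=3) 2-3(w=6)

step 1: add edge 1-2 (w=3); MST = {1-2(w=3)}
step 2: add edge 2-3 (w=6); MST = {1-2(w=3) 2-3(w=6)}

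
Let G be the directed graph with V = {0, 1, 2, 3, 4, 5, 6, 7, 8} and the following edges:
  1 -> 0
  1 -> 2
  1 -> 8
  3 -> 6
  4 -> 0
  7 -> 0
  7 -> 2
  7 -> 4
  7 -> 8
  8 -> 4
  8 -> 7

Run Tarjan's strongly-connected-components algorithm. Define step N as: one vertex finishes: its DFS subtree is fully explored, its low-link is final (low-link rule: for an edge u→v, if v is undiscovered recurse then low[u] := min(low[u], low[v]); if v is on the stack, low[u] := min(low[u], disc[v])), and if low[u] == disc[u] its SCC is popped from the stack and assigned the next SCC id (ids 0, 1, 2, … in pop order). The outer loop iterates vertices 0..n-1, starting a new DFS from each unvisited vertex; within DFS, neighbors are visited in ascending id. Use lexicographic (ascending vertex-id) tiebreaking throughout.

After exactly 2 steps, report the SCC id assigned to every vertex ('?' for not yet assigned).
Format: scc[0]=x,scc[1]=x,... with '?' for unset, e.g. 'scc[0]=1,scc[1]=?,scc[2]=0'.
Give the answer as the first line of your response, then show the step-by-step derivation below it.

scc[0]=0,scc[1]=?,scc[2]=1,scc[3]=?,scc[4]=?,scc[5]=?,scc[6]=?,scc[7]=?,scc[8]=?

step 1: low=(low[0]=0,low[1]=?,low[2]=?,low[3]=?,low[4]=?,low[5]=?,low[6]=?,low[7]=?,low[8]=?); scc=(scc[0]=0,scc[1]=?,scc[2]=?,scc[3]=?,scc[4]=?,scc[5]=?,scc[6]=?,scc[7]=?,scc[8]=?)
step 2: low=(low[0]=0,low[1]=1,low[2]=2,low[3]=?,low[4]=?,low[5]=?,low[6]=?,low[7]=?,low[8]=?); scc=(scc[0]=0,scc[1]=?,scc[2]=1,scc[3]=?,scc[4]=?,scc[5]=?,scc[6]=?,scc[7]=?,scc[8]=?)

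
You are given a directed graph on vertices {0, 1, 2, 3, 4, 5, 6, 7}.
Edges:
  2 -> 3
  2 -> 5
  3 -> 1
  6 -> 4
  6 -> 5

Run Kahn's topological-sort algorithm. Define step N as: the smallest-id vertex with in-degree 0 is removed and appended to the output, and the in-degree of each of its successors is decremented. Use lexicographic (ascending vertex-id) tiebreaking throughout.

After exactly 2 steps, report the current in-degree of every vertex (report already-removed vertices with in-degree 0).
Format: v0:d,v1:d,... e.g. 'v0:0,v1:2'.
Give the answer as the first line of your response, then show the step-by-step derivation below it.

v0:0,v1:1,v2:0,v3:0,v4:1,v5:1,v6:0,v7:0

step 1: output 0; order=[0]; indeg=(0,1,0,1,1,2,0,0)
step 2: output 2; order=[0,2]; indeg=(0,1,0,0,1,1,0,0)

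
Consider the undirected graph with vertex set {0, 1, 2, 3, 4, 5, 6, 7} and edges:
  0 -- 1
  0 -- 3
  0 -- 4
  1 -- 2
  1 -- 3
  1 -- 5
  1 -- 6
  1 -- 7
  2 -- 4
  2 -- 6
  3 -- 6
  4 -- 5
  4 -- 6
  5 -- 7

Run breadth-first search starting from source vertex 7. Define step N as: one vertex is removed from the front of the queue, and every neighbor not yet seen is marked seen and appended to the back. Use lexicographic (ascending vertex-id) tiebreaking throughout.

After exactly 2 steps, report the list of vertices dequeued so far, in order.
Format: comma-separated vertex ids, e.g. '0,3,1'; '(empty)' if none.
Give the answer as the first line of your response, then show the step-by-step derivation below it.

7,1

step 1: dequeue 7; queue=[1,5]; order=7
step 2: dequeue 1; queue=[5,0,2,3,6]; order=7,1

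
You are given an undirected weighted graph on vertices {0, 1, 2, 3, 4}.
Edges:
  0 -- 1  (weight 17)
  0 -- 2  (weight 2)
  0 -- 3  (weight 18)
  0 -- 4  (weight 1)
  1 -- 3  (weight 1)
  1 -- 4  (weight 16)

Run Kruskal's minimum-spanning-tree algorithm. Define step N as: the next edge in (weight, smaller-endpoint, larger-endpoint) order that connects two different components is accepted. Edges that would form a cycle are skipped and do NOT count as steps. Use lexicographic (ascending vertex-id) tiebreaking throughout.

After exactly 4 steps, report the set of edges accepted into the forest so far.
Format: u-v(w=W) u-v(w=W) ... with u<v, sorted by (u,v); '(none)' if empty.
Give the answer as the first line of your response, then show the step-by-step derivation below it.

0-2(w=2) 0-4(w=1) 1-3(w=1) 1-4(w=16)

step 1: add edge 0-4 (w=1); MST = {0-4(w=1)}
step 2: add edge 1-3 (w=1); MST = {0-4(w=1) 1-3(w=1)}
step 3: add edge 0-2 (w=2); MST = {0-2(w=2) 0-4(w=1) 1-3(w=1)}
step 4: add edge 1-4 (w=16); MST = {0-2(w=2) 0-4(w=1) 1-3(w=1) 1-4(w=16)}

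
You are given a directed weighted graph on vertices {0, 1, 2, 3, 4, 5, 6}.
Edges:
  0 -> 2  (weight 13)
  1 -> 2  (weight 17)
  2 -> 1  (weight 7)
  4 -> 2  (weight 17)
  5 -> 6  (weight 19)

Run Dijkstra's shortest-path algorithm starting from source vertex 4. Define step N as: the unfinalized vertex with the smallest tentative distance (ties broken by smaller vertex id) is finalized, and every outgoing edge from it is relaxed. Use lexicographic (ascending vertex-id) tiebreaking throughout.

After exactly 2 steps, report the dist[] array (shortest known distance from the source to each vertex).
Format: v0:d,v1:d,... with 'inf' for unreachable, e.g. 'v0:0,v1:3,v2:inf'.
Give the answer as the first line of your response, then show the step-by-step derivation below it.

v0:inf,v1:24,v2:17,v3:inf,v4:0,v5:inf,v6:inf

step 1: dist = v0:inf,v1:inf,v2:17,v3:inf,v4:0,v5:inf,v6:inf
step 2: dist = v0:inf,v1:24,v2:17,v3:inf,v4:0,v5:inf,v6:inf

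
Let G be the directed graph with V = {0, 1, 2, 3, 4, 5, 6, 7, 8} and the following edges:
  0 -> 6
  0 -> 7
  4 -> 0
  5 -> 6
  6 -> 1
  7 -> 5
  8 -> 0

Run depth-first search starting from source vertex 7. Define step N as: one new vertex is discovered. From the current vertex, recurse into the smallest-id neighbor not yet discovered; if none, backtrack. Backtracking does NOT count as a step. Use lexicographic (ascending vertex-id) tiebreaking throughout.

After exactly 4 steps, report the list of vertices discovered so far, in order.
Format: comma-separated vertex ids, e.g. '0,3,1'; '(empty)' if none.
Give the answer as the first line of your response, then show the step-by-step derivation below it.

7,5,6,1

step 1: discover 7; path=7; order=7
step 2: discover 5; path=7>5; order=7,5
step 3: discover 6; path=7>5>6; order=7,5,6
step 4: discover 1; path=7>5>6>1; order=7,5,6,1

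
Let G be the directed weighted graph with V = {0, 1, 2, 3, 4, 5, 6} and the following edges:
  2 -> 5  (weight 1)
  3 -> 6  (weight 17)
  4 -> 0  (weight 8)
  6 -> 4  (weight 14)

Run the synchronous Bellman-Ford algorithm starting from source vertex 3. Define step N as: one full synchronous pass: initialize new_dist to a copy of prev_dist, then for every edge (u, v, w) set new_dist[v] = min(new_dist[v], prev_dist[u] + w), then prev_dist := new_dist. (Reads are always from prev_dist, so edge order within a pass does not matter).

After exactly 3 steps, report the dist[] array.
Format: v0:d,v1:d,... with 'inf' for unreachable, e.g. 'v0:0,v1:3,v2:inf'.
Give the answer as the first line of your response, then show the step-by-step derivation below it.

v0:39,v1:inf,v2:inf,v3:0,v4:31,v5:inf,v6:17

step 1: dist = v0:inf,v1:inf,v2:inf,v3:0,v4:inf,v5:inf,v6:17
step 2: dist = v0:inf,v1:inf,v2:inf,v3:0,v4:31,v5:inf,v6:17
step 3: dist = v0:39,v1:inf,v2:inf,v3:0,v4:31,v5:inf,v6:17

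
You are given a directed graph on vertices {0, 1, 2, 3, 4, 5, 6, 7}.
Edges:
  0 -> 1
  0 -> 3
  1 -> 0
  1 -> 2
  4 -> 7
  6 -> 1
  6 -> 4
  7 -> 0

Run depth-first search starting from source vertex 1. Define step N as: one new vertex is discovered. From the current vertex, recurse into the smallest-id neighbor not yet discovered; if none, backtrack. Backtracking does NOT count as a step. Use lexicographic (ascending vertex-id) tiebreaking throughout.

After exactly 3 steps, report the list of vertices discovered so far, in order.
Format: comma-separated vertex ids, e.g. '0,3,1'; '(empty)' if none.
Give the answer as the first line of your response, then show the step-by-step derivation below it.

1,0,3

step 1: discover 1; path=1; order=1
step 2: discover 0; path=1>0; order=1,0
step 3: discover 3; path=1>0>3; order=1,0,3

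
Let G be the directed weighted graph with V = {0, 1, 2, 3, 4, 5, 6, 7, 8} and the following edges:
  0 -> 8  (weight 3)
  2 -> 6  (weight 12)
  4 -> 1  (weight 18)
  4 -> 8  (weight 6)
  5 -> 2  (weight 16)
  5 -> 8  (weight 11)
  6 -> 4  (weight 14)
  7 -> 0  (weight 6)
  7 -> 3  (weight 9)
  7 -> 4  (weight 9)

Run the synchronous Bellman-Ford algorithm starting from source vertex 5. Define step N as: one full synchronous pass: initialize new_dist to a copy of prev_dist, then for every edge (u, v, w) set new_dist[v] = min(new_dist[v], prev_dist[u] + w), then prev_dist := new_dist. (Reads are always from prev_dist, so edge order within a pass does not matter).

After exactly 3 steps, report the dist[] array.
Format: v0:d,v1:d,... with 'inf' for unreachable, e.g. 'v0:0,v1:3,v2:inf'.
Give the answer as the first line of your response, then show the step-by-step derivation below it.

v0:inf,v1:inf,v2:16,v3:inf,v4:42,v5:0,v6:28,v7:inf,v8:11

step 1: dist = v0:inf,v1:inf,v2:16,v3:inf,v4:inf,v5:0,v6:inf,v7:inf,v8:11
step 2: dist = v0:inf,v1:inf,v2:16,v3:inf,v4:inf,v5:0,v6:28,v7:inf,v8:11
step 3: dist = v0:inf,v1:inf,v2:16,v3:inf,v4:42,v5:0,v6:28,v7:inf,v8:11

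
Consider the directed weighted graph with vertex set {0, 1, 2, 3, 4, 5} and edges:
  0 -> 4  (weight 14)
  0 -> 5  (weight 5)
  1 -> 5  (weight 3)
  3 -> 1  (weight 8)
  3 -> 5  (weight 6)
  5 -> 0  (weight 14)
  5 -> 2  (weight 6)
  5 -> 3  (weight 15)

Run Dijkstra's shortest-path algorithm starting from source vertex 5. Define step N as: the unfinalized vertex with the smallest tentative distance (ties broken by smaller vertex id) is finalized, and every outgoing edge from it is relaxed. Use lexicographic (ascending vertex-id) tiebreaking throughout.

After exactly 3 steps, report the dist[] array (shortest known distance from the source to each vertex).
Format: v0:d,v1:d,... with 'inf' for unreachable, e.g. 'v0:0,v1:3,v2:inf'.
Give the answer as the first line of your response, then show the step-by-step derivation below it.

v0:14,v1:inf,v2:6,v3:15,v4:28,v5:0

step 1: dist = v0:14,v1:inf,v2:6,v3:15,v4:inf,v5:0
step 2: dist = v0:14,v1:inf,v2:6,v3:15,v4:inf,v5:0
step 3: dist = v0:14,v1:inf,v2:6,v3:15,v4:28,v5:0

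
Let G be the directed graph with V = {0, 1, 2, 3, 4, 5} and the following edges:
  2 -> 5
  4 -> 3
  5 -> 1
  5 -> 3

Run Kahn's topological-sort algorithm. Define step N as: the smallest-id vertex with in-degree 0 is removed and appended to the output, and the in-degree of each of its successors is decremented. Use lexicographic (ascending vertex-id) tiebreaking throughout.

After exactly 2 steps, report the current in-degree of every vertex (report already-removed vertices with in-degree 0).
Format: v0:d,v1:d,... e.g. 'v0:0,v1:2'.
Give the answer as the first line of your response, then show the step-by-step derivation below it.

v0:0,v1:1,v2:0,v3:2,v4:0,v5:0

step 1: output 0; order=[0]; indeg=(0,1,0,2,0,1)
step 2: output 2; order=[0,2]; indeg=(0,1,0,2,0,0)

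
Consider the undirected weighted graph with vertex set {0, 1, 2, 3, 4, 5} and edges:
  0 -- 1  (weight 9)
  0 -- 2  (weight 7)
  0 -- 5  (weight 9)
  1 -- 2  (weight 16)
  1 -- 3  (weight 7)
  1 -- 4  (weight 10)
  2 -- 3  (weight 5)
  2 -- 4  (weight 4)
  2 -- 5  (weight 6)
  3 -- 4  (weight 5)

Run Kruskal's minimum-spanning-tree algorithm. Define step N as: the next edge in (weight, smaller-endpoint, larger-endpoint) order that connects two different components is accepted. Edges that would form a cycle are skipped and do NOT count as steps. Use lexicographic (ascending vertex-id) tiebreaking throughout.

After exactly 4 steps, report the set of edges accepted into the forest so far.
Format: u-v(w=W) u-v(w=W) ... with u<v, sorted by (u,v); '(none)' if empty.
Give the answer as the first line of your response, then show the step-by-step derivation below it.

0-2(w=7) 2-3(w=5) 2-4(w=4) 2-5(w=6)

step 1: add edge 2-4 (w=4); MST = {2-4(w=4)}
step 2: add edge 2-3 (w=5); MST = {2-3(w=5) 2-4(w=4)}
step 3: add edge 2-5 (w=6); MST = {2-3(w=5) 2-4(w=4) 2-5(w=6)}
step 4: add edge 0-2 (w=7); MST = {0-2(w=7) 2-3(w=5) 2-4(w=4) 2-5(w=6)}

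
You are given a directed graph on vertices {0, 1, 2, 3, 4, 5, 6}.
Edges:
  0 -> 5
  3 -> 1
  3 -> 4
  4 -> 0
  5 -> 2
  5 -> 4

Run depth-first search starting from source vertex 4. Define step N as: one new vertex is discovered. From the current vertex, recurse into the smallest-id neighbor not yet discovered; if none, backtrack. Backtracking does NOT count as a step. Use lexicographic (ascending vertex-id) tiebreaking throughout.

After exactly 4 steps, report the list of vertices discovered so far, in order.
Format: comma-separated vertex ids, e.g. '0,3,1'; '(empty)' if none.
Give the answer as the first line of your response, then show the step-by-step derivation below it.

4,0,5,2

step 1: discover 4; path=4; order=4
step 2: discover 0; path=4>0; order=4,0
step 3: discover 5; path=4>0>5; order=4,0,5
step 4: discover 2; path=4>0>5>2; order=4,0,5,2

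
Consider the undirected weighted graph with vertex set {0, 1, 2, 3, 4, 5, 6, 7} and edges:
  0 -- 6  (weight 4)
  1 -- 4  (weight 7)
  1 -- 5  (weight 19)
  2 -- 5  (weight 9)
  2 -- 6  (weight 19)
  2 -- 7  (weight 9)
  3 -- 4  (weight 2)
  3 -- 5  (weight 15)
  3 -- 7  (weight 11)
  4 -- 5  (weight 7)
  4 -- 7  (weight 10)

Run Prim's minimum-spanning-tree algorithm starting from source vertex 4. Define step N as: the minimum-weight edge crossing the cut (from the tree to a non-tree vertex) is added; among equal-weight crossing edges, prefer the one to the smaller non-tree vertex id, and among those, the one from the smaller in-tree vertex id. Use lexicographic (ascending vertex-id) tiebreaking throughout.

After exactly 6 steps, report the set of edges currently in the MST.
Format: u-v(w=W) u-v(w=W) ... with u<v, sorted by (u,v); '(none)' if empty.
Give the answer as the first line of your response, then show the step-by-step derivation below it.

1-4(w=7) 2-5(w=9) 2-6(w=19) 2-7(w=9) 3-4(w=2) 4-5(w=7)

step 1: add edge 3-4 (w=2); MST = {3-4(w=2)}
step 2: add edge 1-4 (w=7); MST = {1-4(w=7) 3-4(w=2)}
step 3: add edge 4-5 (w=7); MST = {1-4(w=7) 3-4(w=2) 4-5(w=7)}
step 4: add edge 2-5 (w=9); MST = {1-4(w=7) 2-5(w=9) 3-4(w=2) 4-5(w=7)}
step 5: add edge 2-7 (w=9); MST = {1-4(w=7) 2-5(w=9) 2-7(w=9) 3-4(w=2) 4-5(w=7)}
step 6: add edge 2-6 (w=19); MST = {1-4(w=7) 2-5(w=9) 2-6(w=19) 2-7(w=9) 3-4(w=2) 4-5(w=7)}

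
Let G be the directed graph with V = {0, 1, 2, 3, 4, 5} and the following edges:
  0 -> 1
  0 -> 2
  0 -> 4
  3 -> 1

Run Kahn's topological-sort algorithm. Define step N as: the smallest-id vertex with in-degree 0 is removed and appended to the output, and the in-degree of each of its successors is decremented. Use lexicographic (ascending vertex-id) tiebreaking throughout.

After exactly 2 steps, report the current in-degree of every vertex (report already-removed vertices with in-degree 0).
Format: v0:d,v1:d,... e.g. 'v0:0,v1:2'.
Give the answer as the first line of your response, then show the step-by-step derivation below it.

v0:0,v1:1,v2:0,v3:0,v4:0,v5:0

step 1: output 0; order=[0]; indeg=(0,1,0,0,0,0)
step 2: output 2; order=[0,2]; indeg=(0,1,0,0,0,0)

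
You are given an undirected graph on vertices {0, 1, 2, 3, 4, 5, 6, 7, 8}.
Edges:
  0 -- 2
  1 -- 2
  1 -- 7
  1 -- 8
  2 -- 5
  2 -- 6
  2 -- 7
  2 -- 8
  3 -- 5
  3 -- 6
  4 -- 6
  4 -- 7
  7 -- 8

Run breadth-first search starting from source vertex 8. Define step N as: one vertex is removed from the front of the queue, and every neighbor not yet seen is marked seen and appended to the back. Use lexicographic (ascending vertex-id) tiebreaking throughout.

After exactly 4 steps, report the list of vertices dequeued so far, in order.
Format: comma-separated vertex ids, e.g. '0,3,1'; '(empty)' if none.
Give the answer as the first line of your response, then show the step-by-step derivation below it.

8,1,2,7

step 1: dequeue 8; queue=[1,2,7]; order=8
step 2: dequeue 1; queue=[2,7]; order=8,1
step 3: dequeue 2; queue=[7,0,5,6]; order=8,1,2
step 4: dequeue 7; queue=[0,5,6,4]; order=8,1,2,7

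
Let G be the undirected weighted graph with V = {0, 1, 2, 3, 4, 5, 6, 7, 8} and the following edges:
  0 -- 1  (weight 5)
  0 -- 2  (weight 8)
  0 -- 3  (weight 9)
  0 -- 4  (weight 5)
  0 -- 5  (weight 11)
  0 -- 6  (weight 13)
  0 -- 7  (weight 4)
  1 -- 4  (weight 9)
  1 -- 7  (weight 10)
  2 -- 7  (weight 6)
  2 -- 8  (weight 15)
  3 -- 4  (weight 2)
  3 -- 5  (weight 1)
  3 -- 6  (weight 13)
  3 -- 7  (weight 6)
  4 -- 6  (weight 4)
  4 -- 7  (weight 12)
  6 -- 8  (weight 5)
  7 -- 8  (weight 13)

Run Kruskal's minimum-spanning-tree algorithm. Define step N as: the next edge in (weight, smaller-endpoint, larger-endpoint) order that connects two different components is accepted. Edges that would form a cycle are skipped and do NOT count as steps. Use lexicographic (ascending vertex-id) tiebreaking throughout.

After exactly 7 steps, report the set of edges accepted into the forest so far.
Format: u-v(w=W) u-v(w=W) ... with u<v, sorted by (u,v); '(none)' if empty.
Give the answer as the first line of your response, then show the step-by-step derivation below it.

0-1(w=5) 0-4(w=5) 0-7(w=4) 3-4(w=2) 3-5(w=1) 4-6(w=4) 6-8(w=5)

step 1: add edge 3-5 (w=1); MST = {3-5(w=1)}
step 2: add edge 3-4 (w=2); MST = {3-4(w=2) 3-5(w=1)}
step 3: add edge 0-7 (w=4); MST = {0-7(w=4) 3-4(w=2) 3-5(w=1)}
step 4: add edge 4-6 (w=4); MST = {0-7(w=4) 3-4(w=2) 3-5(w=1) 4-6(w=4)}
step 5: add edge 0-1 (w=5); MST = {0-1(w=5) 0-7(w=4) 3-4(w=2) 3-5(w=1) 4-6(w=4)}
step 6: add edge 0-4 (w=5); MST = {0-1(w=5) 0-4(w=5) 0-7(w=4) 3-4(w=2) 3-5(w=1) 4-6(w=4)}
step 7: add edge 6-8 (w=5); MST = {0-1(w=5) 0-4(w=5) 0-7(w=4) 3-4(w=2) 3-5(w=1) 4-6(w=4) 6-8(w=5)}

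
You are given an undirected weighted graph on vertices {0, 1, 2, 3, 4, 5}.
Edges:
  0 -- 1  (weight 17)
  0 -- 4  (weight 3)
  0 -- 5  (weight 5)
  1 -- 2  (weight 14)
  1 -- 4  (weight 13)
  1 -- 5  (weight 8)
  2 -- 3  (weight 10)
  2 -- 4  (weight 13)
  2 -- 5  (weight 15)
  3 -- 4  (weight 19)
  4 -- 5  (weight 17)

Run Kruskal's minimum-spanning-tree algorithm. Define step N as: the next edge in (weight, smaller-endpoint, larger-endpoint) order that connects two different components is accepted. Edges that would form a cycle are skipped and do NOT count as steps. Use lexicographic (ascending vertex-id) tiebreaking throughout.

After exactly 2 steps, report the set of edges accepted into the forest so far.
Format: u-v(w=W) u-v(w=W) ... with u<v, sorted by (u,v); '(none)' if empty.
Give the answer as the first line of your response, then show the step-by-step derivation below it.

0-4(w=3) 0-5(w=5)

step 1: add edge 0-4 (w=3); MST = {0-4(w=3)}
step 2: add edge 0-5 (w=5); MST = {0-4(w=3) 0-5(w=5)}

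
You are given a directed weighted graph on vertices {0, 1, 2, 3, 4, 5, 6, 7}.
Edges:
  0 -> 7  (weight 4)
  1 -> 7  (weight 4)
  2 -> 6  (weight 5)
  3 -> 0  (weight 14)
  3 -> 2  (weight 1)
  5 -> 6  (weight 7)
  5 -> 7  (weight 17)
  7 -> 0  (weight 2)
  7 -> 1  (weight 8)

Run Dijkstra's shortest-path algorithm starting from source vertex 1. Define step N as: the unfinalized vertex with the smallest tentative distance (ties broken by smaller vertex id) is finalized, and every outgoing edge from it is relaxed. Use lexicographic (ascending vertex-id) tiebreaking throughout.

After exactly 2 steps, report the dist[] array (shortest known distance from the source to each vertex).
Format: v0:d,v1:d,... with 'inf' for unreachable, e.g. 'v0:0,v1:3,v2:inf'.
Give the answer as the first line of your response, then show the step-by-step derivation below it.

v0:6,v1:0,v2:inf,v3:inf,v4:inf,v5:inf,v6:inf,v7:4

step 1: dist = v0:inf,v1:0,v2:inf,v3:inf,v4:inf,v5:inf,v6:inf,v7:4
step 2: dist = v0:6,v1:0,v2:inf,v3:inf,v4:inf,v5:inf,v6:inf,v7:4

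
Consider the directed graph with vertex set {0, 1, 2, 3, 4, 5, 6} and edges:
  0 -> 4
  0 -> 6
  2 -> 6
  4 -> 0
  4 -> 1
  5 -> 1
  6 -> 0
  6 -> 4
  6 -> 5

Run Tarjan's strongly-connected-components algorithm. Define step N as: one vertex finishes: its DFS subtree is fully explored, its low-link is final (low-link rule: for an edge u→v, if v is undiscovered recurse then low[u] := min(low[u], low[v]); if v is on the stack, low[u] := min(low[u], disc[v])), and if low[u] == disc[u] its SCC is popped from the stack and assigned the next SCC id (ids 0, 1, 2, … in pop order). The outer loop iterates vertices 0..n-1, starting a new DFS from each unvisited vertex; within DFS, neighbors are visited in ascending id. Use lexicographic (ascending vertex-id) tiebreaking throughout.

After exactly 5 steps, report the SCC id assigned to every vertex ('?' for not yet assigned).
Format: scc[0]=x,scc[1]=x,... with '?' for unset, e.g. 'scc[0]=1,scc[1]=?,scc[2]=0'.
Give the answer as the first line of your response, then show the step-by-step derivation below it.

scc[0]=2,scc[1]=0,scc[2]=?,scc[3]=?,scc[4]=2,scc[5]=1,scc[6]=2

step 1: low=(low[0]=0,low[1]=2,low[2]=?,low[3]=?,low[4]=0,low[5]=?,low[6]=?); scc=(scc[0]=?,scc[1]=0,scc[2]=?,scc[3]=?,scc[4]=?,scc[5]=?,scc[6]=?)
step 2: low=(low[0]=0,low[1]=2,low[2]=?,low[3]=?,low[4]=0,low[5]=?,low[6]=?); scc=(scc[0]=?,scc[1]=0,scc[2]=?,scc[3]=?,scc[4]=?,scc[5]=?,scc[6]=?)
step 3: low=(low[0]=0,low[1]=2,low[2]=?,low[3]=?,low[4]=0,low[5]=4,low[6]=0); scc=(scc[0]=?,scc[1]=0,scc[2]=?,scc[3]=?,scc[4]=?,scc[5]=1,scc[6]=?)
step 4: low=(low[0]=0,low[1]=2,low[2]=?,low[3]=?,low[4]=0,low[5]=4,low[6]=0); scc=(scc[0]=?,scc[1]=0,scc[2]=?,scc[3]=?,scc[4]=?,scc[5]=1,scc[6]=?)
step 5: low=(low[0]=0,low[1]=2,low[2]=?,low[3]=?,low[4]=0,low[5]=4,low[6]=0); scc=(scc[0]=2,scc[1]=0,scc[2]=?,scc[3]=?,scc[4]=2,scc[5]=1,scc[6]=2)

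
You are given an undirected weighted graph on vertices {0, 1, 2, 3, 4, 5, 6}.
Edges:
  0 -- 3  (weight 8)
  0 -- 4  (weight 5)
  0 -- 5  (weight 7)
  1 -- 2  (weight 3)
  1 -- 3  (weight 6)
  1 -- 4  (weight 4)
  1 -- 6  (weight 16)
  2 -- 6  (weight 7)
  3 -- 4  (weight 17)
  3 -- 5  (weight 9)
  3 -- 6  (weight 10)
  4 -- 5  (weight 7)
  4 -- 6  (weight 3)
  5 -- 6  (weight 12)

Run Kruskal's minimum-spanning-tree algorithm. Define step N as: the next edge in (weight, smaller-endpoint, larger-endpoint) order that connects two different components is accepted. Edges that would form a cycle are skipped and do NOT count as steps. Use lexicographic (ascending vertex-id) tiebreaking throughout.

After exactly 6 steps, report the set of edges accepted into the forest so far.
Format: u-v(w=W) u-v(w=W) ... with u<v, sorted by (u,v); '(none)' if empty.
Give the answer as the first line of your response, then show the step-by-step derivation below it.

0-4(w=5) 0-5(w=7) 1-2(w=3) 1-3(w=6) 1-4(w=4) 4-6(w=3)

step 1: add edge 1-2 (w=3); MST = {1-2(w=3)}
step 2: add edge 4-6 (w=3); MST = {1-2(w=3) 4-6(w=3)}
step 3: add edge 1-4 (w=4); MST = {1-2(w=3) 1-4(w=4) 4-6(w=3)}
step 4: add edge 0-4 (w=5); MST = {0-4(w=5) 1-2(w=3) 1-4(w=4) 4-6(w=3)}
step 5: add edge 1-3 (w=6); MST = {0-4(w=5) 1-2(w=3) 1-3(w=6) 1-4(w=4) 4-6(w=3)}
step 6: add edge 0-5 (w=7); MST = {0-4(w=5) 0-5(w=7) 1-2(w=3) 1-3(w=6) 1-4(w=4) 4-6(w=3)}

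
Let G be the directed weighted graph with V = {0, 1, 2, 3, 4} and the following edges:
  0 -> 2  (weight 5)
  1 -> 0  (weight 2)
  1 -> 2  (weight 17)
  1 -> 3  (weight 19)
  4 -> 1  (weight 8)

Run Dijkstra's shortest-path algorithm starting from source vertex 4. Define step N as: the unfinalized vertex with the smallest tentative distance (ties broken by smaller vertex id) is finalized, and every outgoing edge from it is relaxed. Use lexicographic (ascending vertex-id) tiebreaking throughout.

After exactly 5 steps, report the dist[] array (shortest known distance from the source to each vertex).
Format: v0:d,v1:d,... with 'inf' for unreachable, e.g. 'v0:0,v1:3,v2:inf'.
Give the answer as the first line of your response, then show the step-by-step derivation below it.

v0:10,v1:8,v2:15,v3:27,v4:0

step 1: dist = v0:inf,v1:8,v2:inf,v3:inf,v4:0
step 2: dist = v0:10,v1:8,v2:25,v3:27,v4:0
step 3: dist = v0:10,v1:8,v2:15,v3:27,v4:0
step 4: dist = v0:10,v1:8,v2:15,v3:27,v4:0
step 5: dist = v0:10,v1:8,v2:15,v3:27,v4:0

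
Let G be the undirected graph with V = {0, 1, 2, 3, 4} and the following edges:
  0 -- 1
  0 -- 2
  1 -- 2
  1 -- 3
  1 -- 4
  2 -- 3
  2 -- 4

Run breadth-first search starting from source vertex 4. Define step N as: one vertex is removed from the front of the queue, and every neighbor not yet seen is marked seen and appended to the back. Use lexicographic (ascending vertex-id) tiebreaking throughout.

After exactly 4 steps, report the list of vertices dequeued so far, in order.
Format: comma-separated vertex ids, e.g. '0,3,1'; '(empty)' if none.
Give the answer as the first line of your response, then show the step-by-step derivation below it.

4,1,2,0

step 1: dequeue 4; queue=[1,2]; order=4
step 2: dequeue 1; queue=[2,0,3]; order=4,1
step 3: dequeue 2; queue=[0,3]; order=4,1,2
step 4: dequeue 0; queue=[3]; order=4,1,2,0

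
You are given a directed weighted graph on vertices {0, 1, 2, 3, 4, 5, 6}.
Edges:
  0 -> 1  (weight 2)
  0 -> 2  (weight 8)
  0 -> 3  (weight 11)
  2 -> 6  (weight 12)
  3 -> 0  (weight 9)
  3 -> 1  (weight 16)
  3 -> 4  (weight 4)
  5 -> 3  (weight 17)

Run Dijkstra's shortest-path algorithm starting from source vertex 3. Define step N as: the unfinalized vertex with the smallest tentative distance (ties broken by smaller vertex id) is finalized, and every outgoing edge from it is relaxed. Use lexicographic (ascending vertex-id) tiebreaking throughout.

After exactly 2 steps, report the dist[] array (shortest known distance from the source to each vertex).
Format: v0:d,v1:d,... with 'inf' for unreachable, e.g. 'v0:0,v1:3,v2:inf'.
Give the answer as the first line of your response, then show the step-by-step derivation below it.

v0:9,v1:16,v2:inf,v3:0,v4:4,v5:inf,v6:inf

step 1: dist = v0:9,v1:16,v2:inf,v3:0,v4:4,v5:inf,v6:inf
step 2: dist = v0:9,v1:16,v2:inf,v3:0,v4:4,v5:inf,v6:inf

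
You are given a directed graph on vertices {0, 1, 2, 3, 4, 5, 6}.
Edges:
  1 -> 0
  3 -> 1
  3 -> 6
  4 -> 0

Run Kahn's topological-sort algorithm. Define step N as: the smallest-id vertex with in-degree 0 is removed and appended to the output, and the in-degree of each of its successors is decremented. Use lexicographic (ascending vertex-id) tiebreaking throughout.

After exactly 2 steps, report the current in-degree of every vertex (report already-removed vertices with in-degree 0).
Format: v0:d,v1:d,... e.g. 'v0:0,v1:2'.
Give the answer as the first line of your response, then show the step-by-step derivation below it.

v0:2,v1:0,v2:0,v3:0,v4:0,v5:0,v6:0

step 1: output 2; order=[2]; indeg=(2,1,0,0,0,0,1)
step 2: output 3; order=[2,3]; indeg=(2,0,0,0,0,0,0)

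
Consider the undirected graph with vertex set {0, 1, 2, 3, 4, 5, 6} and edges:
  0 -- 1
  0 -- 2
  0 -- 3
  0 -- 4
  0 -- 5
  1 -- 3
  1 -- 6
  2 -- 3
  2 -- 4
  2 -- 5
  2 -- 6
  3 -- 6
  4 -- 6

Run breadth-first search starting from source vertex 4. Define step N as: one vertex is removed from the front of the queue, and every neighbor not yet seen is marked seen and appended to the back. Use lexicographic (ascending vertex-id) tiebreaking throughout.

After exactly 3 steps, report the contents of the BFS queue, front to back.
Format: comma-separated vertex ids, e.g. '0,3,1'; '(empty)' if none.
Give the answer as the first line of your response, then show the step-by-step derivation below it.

6,1,3,5

step 1: dequeue 4; queue=[0,2,6]; order=4
step 2: dequeue 0; queue=[2,6,1,3,5]; order=4,0
step 3: dequeue 2; queue=[6,1,3,5]; order=4,0,2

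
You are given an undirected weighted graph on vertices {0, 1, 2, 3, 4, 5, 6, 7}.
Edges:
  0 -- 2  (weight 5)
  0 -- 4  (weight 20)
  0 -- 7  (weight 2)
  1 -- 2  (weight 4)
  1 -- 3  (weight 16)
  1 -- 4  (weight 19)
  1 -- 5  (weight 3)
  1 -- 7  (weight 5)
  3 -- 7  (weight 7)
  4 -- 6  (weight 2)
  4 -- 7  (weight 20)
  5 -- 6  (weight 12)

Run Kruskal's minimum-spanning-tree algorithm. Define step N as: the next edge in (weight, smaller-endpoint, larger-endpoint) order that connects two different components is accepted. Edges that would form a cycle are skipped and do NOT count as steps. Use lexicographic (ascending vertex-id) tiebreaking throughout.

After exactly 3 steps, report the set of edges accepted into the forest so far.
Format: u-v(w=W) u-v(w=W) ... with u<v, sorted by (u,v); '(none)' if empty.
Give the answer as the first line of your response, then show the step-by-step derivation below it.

0-7(w=2) 1-5(w=3) 4-6(w=2)

step 1: add edge 0-7 (w=2); MST = {0-7(w=2)}
step 2: add edge 4-6 (w=2); MST = {0-7(w=2) 4-6(w=2)}
step 3: add edge 1-5 (w=3); MST = {0-7(w=2) 1-5(w=3) 4-6(w=2)}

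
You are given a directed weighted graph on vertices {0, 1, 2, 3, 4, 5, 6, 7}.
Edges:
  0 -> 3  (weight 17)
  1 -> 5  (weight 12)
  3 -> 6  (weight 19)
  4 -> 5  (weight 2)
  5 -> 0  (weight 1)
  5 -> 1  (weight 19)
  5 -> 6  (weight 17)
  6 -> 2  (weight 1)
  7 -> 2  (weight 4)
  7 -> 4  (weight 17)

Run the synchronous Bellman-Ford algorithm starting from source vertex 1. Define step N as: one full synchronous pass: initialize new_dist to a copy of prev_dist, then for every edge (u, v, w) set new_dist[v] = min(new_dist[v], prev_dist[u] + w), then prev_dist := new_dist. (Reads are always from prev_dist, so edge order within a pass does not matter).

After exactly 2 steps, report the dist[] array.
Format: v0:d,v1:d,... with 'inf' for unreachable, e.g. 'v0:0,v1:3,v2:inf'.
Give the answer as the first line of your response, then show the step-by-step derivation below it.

v0:13,v1:0,v2:inf,v3:inf,v4:inf,v5:12,v6:29,v7:inf

step 1: dist = v0:inf,v1:0,v2:inf,v3:inf,v4:inf,v5:12,v6:inf,v7:inf
step 2: dist = v0:13,v1:0,v2:inf,v3:inf,v4:inf,v5:12,v6:29,v7:inf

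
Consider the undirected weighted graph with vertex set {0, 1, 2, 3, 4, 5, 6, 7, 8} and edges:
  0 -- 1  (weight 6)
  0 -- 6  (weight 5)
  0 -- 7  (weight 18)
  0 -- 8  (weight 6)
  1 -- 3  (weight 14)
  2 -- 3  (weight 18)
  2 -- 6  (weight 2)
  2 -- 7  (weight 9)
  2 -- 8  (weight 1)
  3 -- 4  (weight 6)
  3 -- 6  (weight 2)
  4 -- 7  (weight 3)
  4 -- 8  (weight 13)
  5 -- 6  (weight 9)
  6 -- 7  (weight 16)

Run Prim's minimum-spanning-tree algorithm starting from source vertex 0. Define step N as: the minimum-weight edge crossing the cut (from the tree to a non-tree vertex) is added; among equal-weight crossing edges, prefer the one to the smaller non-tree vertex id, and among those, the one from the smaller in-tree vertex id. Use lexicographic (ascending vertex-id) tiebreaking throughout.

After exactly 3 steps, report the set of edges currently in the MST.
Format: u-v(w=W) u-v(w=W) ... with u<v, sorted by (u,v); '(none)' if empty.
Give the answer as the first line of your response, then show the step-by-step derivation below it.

0-6(w=5) 2-6(w=2) 2-8(w=1)

step 1: add edge 0-6 (w=5); MST = {0-6(w=5)}
step 2: add edge 2-6 (w=2); MST = {0-6(w=5) 2-6(w=2)}
step 3: add edge 2-8 (w=1); MST = {0-6(w=5) 2-6(w=2) 2-8(w=1)}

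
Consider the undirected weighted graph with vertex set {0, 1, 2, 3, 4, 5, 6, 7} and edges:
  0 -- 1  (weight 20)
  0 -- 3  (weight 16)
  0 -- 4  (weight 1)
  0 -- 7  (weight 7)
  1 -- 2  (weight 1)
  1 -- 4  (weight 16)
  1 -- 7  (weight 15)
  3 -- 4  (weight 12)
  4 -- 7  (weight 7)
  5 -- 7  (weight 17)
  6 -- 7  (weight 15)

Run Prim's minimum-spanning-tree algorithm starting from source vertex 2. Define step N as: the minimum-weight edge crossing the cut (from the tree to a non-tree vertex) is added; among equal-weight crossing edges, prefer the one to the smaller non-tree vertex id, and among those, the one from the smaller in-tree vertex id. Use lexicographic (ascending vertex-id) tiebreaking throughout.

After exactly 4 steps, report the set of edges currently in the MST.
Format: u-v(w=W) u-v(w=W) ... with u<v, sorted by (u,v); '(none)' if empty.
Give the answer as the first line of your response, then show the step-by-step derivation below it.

0-4(w=1) 0-7(w=7) 1-2(w=1) 1-7(w=15)

step 1: add edge 1-2 (w=1); MST = {1-2(w=1)}
step 2: add edge 1-7 (w=15); MST = {1-2(w=1) 1-7(w=15)}
step 3: add edge 0-7 (w=7); MST = {0-7(w=7) 1-2(w=1) 1-7(w=15)}
step 4: add edge 0-4 (w=1); MST = {0-4(w=1) 0-7(w=7) 1-2(w=1) 1-7(w=15)}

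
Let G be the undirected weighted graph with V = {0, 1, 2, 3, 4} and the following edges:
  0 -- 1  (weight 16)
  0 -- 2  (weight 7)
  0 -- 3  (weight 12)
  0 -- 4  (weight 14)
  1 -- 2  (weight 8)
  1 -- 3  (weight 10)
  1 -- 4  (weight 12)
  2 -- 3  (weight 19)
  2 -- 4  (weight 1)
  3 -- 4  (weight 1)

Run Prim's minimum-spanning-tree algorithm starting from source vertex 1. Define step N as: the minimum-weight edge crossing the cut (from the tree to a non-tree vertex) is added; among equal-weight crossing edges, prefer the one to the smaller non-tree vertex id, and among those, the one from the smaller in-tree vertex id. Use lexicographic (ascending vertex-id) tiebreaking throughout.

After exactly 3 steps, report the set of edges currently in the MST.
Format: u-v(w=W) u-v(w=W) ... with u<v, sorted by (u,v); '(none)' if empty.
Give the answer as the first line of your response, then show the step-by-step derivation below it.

1-2(w=8) 2-4(w=1) 3-4(w=1)

step 1: add edge 1-2 (w=8); MST = {1-2(w=8)}
step 2: add edge 2-4 (w=1); MST = {1-2(w=8) 2-4(w=1)}
step 3: add edge 3-4 (w=1); MST = {1-2(w=8) 2-4(w=1) 3-4(w=1)}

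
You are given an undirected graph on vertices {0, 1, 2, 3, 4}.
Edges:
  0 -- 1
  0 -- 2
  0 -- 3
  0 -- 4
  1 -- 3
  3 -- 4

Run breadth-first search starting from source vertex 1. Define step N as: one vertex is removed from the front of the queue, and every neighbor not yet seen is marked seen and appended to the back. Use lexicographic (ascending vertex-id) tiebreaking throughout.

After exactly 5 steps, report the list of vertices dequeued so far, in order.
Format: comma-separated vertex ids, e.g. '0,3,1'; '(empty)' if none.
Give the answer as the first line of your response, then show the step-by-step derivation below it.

1,0,3,2,4

step 1: dequeue 1; queue=[0,3]; order=1
step 2: dequeue 0; queue=[3,2,4]; order=1,0
step 3: dequeue 3; queue=[2,4]; order=1,0,3
step 4: dequeue 2; queue=[4]; order=1,0,3,2
step 5: dequeue 4; queue=[(empty)]; order=1,0,3,2,4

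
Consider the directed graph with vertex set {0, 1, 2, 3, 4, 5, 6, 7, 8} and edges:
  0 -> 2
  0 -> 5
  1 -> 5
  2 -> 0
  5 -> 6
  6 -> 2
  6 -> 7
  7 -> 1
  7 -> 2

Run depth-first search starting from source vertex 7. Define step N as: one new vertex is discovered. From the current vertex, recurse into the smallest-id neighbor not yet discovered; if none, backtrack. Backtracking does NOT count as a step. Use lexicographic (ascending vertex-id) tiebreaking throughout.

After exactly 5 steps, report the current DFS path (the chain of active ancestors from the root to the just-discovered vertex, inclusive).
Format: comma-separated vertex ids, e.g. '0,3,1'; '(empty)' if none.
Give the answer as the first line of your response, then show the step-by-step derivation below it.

7,1,5,6,2

step 1: discover 7; path=7; order=7
step 2: discover 1; path=7>1; order=7,1
step 3: discover 5; path=7>1>5; order=7,1,5
step 4: discover 6; path=7>1>5>6; order=7,1,5,6
step 5: discover 2; path=7>1>5>6>2; order=7,1,5,6,2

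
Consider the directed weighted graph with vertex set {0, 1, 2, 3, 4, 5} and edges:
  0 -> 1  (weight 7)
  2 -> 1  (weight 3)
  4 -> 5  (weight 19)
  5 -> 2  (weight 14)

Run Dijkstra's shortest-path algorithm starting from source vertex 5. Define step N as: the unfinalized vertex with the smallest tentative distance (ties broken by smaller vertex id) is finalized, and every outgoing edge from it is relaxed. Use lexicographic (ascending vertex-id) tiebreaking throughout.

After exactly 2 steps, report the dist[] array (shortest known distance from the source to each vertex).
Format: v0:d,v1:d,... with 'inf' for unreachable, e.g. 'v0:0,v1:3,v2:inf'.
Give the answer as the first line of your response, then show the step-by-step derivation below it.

v0:inf,v1:17,v2:14,v3:inf,v4:inf,v5:0

step 1: dist = v0:inf,v1:inf,v2:14,v3:inf,v4:inf,v5:0
step 2: dist = v0:inf,v1:17,v2:14,v3:inf,v4:inf,v5:0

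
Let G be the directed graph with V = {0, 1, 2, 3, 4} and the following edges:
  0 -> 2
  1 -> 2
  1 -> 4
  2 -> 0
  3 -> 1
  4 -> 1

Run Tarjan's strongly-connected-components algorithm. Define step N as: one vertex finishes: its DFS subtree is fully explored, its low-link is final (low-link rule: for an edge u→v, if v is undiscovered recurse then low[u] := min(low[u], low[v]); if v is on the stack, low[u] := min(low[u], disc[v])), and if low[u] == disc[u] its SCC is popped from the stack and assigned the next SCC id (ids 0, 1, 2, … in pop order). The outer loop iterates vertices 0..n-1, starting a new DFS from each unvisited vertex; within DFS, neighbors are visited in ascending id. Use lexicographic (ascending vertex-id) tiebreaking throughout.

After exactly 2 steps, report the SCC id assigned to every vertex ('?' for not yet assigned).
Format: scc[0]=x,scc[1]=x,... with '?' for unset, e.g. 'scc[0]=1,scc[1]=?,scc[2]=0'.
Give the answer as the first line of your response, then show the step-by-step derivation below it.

scc[0]=0,scc[1]=?,scc[2]=0,scc[3]=?,scc[4]=?

step 1: low=(low[0]=0,low[1]=?,low[2]=0,low[3]=?,low[4]=?); scc=(scc[0]=?,scc[1]=?,scc[2]=?,scc[3]=?,scc[4]=?)
step 2: low=(low[0]=0,low[1]=?,low[2]=0,low[3]=?,low[4]=?); scc=(scc[0]=0,scc[1]=?,scc[2]=0,scc[3]=?,scc[4]=?)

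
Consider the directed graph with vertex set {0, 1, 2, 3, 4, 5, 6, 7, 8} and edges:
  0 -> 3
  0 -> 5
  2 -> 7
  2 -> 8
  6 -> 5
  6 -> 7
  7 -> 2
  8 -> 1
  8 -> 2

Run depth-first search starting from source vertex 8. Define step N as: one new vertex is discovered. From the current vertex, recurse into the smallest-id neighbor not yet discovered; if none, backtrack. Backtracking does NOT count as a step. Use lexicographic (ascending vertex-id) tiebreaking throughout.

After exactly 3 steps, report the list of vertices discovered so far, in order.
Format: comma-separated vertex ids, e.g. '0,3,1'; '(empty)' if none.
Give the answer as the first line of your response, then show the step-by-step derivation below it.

8,1,2

step 1: discover 8; path=8; order=8
step 2: discover 1; path=8>1; order=8,1
step 3: discover 2; path=8>2; order=8,1,2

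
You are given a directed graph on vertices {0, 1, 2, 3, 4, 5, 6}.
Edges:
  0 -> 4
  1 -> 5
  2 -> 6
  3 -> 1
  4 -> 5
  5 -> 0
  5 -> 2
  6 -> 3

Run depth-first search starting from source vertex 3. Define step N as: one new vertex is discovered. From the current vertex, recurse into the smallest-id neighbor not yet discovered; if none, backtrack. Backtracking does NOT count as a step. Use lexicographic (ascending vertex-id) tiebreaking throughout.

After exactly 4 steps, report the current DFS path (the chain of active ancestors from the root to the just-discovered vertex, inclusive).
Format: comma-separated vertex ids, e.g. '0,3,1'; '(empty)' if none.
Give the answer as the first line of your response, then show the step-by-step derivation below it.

3,1,5,0

step 1: discover 3; path=3; order=3
step 2: discover 1; path=3>1; order=3,1
step 3: discover 5; path=3>1>5; order=3,1,5
step 4: discover 0; path=3>1>5>0; order=3,1,5,0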